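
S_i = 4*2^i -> [4, 8, 16, 32, 64]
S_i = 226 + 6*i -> [226, 232, 238, 244, 250]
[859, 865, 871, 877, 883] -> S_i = 859 + 6*i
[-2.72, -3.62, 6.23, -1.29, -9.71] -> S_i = Random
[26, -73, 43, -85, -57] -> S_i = Random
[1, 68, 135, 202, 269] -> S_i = 1 + 67*i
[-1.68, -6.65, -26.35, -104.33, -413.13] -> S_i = -1.68*3.96^i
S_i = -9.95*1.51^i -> [-9.95, -15.02, -22.69, -34.26, -51.73]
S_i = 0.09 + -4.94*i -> [0.09, -4.85, -9.79, -14.73, -19.67]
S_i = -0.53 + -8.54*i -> [-0.53, -9.07, -17.61, -26.15, -34.69]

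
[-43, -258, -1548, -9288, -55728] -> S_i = -43*6^i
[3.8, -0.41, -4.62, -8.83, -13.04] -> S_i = 3.80 + -4.21*i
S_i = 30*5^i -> [30, 150, 750, 3750, 18750]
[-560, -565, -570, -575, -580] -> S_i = -560 + -5*i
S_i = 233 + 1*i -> [233, 234, 235, 236, 237]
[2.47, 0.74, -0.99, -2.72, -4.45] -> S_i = 2.47 + -1.73*i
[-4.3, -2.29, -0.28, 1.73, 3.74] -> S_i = -4.30 + 2.01*i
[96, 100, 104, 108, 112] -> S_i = 96 + 4*i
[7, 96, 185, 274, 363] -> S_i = 7 + 89*i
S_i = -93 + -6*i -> [-93, -99, -105, -111, -117]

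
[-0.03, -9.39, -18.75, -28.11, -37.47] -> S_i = -0.03 + -9.36*i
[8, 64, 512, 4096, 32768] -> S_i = 8*8^i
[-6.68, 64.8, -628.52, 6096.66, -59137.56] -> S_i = -6.68*(-9.70)^i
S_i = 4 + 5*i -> [4, 9, 14, 19, 24]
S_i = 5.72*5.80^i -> [5.72, 33.18, 192.42, 1116.04, 6473.04]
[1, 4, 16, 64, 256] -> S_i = 1*4^i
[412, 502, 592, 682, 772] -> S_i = 412 + 90*i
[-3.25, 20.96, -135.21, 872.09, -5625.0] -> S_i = -3.25*(-6.45)^i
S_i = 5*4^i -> [5, 20, 80, 320, 1280]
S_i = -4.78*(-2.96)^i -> [-4.78, 14.15, -41.88, 123.97, -366.94]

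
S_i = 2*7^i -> [2, 14, 98, 686, 4802]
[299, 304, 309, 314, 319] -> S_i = 299 + 5*i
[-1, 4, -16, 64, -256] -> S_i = -1*-4^i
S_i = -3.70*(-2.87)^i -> [-3.7, 10.62, -30.48, 87.47, -251.03]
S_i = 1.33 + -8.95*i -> [1.33, -7.62, -16.57, -25.52, -34.47]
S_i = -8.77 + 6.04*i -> [-8.77, -2.73, 3.31, 9.35, 15.39]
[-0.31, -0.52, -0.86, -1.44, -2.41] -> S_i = -0.31*1.67^i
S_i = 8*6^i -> [8, 48, 288, 1728, 10368]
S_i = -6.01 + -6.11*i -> [-6.01, -12.12, -18.23, -24.34, -30.45]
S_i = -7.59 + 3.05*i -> [-7.59, -4.54, -1.49, 1.56, 4.61]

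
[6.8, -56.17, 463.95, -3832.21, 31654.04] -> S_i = 6.80*(-8.26)^i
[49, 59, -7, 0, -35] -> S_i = Random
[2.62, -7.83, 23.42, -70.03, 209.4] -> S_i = 2.62*(-2.99)^i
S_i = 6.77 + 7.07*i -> [6.77, 13.84, 20.91, 27.98, 35.05]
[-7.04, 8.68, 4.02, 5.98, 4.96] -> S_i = Random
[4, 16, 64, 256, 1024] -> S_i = 4*4^i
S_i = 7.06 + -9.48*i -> [7.06, -2.42, -11.9, -21.38, -30.86]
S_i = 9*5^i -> [9, 45, 225, 1125, 5625]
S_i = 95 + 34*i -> [95, 129, 163, 197, 231]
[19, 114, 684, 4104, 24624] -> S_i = 19*6^i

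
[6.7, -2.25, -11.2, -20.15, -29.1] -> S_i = 6.70 + -8.95*i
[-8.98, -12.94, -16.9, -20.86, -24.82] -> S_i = -8.98 + -3.96*i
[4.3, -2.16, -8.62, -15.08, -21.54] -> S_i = 4.30 + -6.46*i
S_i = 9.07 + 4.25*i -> [9.07, 13.32, 17.57, 21.82, 26.07]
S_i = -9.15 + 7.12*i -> [-9.15, -2.03, 5.09, 12.21, 19.33]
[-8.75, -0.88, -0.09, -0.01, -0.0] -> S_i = -8.75*0.10^i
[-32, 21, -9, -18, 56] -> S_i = Random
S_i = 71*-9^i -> [71, -639, 5751, -51759, 465831]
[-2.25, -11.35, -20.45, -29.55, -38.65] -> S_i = -2.25 + -9.10*i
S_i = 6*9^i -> [6, 54, 486, 4374, 39366]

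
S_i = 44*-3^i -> [44, -132, 396, -1188, 3564]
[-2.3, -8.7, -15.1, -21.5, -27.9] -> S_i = -2.30 + -6.40*i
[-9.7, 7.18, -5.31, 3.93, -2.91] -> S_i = -9.70*(-0.74)^i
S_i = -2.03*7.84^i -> [-2.03, -15.92, -124.78, -978.24, -7669.38]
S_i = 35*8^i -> [35, 280, 2240, 17920, 143360]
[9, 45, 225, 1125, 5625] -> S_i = 9*5^i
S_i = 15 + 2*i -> [15, 17, 19, 21, 23]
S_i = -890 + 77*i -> [-890, -813, -736, -659, -582]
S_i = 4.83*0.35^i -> [4.83, 1.69, 0.59, 0.21, 0.07]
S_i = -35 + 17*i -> [-35, -18, -1, 16, 33]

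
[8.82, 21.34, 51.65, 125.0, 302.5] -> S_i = 8.82*2.42^i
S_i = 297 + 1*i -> [297, 298, 299, 300, 301]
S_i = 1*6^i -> [1, 6, 36, 216, 1296]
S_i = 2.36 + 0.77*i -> [2.36, 3.13, 3.9, 4.67, 5.44]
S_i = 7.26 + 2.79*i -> [7.26, 10.05, 12.84, 15.63, 18.42]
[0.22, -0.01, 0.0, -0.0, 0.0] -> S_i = 0.22*(-0.06)^i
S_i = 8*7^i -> [8, 56, 392, 2744, 19208]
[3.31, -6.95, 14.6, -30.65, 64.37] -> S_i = 3.31*(-2.10)^i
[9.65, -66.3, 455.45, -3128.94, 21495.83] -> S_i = 9.65*(-6.87)^i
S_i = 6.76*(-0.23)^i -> [6.76, -1.55, 0.36, -0.08, 0.02]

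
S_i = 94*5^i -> [94, 470, 2350, 11750, 58750]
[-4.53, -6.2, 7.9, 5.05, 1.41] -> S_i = Random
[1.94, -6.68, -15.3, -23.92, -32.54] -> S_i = 1.94 + -8.62*i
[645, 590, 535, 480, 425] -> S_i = 645 + -55*i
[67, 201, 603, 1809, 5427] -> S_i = 67*3^i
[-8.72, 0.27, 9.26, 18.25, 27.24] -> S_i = -8.72 + 8.99*i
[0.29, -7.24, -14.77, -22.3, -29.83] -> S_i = 0.29 + -7.53*i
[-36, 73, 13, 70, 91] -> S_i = Random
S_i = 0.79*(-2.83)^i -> [0.79, -2.24, 6.33, -17.91, 50.67]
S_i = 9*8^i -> [9, 72, 576, 4608, 36864]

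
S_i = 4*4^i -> [4, 16, 64, 256, 1024]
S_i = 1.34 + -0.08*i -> [1.34, 1.26, 1.18, 1.1, 1.02]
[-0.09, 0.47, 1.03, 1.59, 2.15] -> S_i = -0.09 + 0.56*i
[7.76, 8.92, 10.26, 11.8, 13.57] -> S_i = 7.76*1.15^i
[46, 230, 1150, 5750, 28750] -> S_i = 46*5^i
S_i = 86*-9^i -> [86, -774, 6966, -62694, 564246]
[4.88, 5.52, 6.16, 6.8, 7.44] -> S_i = 4.88 + 0.64*i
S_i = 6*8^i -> [6, 48, 384, 3072, 24576]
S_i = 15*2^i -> [15, 30, 60, 120, 240]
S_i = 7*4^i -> [7, 28, 112, 448, 1792]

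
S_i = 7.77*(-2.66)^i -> [7.77, -20.67, 54.98, -146.24, 389.0]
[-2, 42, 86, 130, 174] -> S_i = -2 + 44*i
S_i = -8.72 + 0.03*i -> [-8.72, -8.69, -8.66, -8.63, -8.6]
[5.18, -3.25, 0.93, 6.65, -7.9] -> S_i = Random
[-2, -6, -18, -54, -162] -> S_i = -2*3^i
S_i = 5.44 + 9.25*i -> [5.44, 14.69, 23.94, 33.19, 42.44]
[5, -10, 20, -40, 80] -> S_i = 5*-2^i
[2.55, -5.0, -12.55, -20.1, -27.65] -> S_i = 2.55 + -7.55*i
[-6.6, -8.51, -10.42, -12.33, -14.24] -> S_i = -6.60 + -1.91*i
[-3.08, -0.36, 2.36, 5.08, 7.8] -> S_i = -3.08 + 2.72*i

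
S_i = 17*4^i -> [17, 68, 272, 1088, 4352]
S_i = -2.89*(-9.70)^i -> [-2.89, 28.03, -271.92, 2637.62, -25584.96]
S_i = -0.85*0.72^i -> [-0.85, -0.61, -0.44, -0.32, -0.23]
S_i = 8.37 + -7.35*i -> [8.37, 1.02, -6.33, -13.68, -21.03]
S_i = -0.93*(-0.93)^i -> [-0.93, 0.86, -0.8, 0.75, -0.7]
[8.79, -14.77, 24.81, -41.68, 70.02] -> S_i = 8.79*(-1.68)^i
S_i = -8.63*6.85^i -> [-8.63, -59.12, -404.94, -2773.85, -19000.85]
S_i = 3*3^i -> [3, 9, 27, 81, 243]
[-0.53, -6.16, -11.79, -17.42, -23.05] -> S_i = -0.53 + -5.63*i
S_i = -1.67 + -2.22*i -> [-1.67, -3.89, -6.11, -8.33, -10.55]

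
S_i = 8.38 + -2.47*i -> [8.38, 5.91, 3.44, 0.97, -1.5]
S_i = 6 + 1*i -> [6, 7, 8, 9, 10]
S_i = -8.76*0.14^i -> [-8.76, -1.23, -0.17, -0.02, -0.0]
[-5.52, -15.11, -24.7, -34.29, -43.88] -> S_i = -5.52 + -9.59*i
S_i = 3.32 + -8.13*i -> [3.32, -4.81, -12.94, -21.07, -29.2]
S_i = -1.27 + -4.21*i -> [-1.27, -5.48, -9.69, -13.9, -18.11]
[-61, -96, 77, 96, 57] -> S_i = Random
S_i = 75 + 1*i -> [75, 76, 77, 78, 79]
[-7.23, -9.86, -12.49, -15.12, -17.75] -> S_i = -7.23 + -2.63*i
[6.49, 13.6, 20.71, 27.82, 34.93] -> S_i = 6.49 + 7.11*i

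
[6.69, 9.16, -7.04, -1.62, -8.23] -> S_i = Random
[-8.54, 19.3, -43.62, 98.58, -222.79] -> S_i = -8.54*(-2.26)^i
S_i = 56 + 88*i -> [56, 144, 232, 320, 408]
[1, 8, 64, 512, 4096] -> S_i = 1*8^i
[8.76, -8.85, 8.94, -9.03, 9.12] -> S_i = 8.76*(-1.01)^i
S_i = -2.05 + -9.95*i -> [-2.05, -12.0, -21.95, -31.9, -41.85]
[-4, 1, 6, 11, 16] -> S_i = -4 + 5*i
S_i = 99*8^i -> [99, 792, 6336, 50688, 405504]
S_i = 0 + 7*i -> [0, 7, 14, 21, 28]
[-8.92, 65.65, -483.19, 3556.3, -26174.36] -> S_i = -8.92*(-7.36)^i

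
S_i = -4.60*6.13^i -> [-4.6, -28.2, -172.85, -1059.59, -6495.31]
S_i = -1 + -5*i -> [-1, -6, -11, -16, -21]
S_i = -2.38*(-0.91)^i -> [-2.38, 2.17, -1.97, 1.79, -1.63]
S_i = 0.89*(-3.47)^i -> [0.89, -3.09, 10.72, -37.19, 129.04]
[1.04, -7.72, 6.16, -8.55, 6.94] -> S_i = Random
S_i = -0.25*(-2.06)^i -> [-0.25, 0.52, -1.06, 2.19, -4.5]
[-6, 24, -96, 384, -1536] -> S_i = -6*-4^i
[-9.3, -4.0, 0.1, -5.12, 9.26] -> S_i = Random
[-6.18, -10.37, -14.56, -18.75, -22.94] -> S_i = -6.18 + -4.19*i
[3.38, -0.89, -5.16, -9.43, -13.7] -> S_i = 3.38 + -4.27*i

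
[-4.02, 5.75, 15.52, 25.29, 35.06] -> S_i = -4.02 + 9.77*i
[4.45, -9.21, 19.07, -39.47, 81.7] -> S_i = 4.45*(-2.07)^i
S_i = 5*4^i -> [5, 20, 80, 320, 1280]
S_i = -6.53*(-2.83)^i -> [-6.53, 18.48, -52.3, 148.0, -418.85]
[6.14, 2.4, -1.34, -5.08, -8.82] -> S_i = 6.14 + -3.74*i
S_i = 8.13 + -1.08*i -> [8.13, 7.05, 5.97, 4.89, 3.81]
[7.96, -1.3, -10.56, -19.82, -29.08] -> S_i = 7.96 + -9.26*i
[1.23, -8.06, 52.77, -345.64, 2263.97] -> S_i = 1.23*(-6.55)^i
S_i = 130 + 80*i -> [130, 210, 290, 370, 450]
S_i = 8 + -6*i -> [8, 2, -4, -10, -16]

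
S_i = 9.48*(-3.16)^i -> [9.48, -29.96, 94.66, -299.14, 945.27]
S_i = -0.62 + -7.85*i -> [-0.62, -8.47, -16.32, -24.17, -32.02]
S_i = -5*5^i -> [-5, -25, -125, -625, -3125]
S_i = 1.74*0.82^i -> [1.74, 1.43, 1.17, 0.96, 0.79]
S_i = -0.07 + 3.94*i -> [-0.07, 3.87, 7.81, 11.75, 15.69]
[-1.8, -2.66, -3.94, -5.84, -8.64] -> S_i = -1.80*1.48^i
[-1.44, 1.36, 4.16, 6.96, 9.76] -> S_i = -1.44 + 2.80*i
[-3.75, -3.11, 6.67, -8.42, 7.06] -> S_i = Random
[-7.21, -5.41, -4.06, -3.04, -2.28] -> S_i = -7.21*0.75^i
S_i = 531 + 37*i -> [531, 568, 605, 642, 679]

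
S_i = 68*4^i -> [68, 272, 1088, 4352, 17408]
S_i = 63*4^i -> [63, 252, 1008, 4032, 16128]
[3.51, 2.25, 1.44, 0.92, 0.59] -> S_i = 3.51*0.64^i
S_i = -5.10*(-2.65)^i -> [-5.1, 13.51, -35.81, 94.91, -251.51]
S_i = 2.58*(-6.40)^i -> [2.58, -16.51, 105.68, -676.33, 4328.52]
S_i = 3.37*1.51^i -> [3.37, 5.09, 7.68, 11.6, 17.52]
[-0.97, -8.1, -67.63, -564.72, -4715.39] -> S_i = -0.97*8.35^i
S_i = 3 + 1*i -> [3, 4, 5, 6, 7]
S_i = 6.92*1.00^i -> [6.92, 6.92, 6.92, 6.92, 6.92]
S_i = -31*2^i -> [-31, -62, -124, -248, -496]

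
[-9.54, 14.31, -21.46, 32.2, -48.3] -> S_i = -9.54*(-1.50)^i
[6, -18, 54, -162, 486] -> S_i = 6*-3^i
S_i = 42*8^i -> [42, 336, 2688, 21504, 172032]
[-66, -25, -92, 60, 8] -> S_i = Random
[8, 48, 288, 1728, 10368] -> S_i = 8*6^i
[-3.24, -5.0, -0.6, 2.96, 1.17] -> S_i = Random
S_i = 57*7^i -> [57, 399, 2793, 19551, 136857]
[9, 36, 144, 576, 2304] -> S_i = 9*4^i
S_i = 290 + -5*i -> [290, 285, 280, 275, 270]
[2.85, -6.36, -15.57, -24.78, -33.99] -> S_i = 2.85 + -9.21*i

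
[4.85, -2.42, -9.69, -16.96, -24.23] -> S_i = 4.85 + -7.27*i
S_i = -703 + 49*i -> [-703, -654, -605, -556, -507]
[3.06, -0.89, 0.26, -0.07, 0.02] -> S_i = 3.06*(-0.29)^i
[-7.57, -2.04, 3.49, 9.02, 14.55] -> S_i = -7.57 + 5.53*i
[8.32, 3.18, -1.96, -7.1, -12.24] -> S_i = 8.32 + -5.14*i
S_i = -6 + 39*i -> [-6, 33, 72, 111, 150]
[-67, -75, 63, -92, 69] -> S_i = Random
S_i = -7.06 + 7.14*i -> [-7.06, 0.08, 7.22, 14.36, 21.5]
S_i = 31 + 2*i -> [31, 33, 35, 37, 39]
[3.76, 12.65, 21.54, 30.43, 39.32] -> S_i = 3.76 + 8.89*i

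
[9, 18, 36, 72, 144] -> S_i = 9*2^i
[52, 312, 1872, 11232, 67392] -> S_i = 52*6^i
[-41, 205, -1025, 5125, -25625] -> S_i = -41*-5^i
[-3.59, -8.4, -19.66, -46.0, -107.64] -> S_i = -3.59*2.34^i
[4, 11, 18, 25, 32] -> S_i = 4 + 7*i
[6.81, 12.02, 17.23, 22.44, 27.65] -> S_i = 6.81 + 5.21*i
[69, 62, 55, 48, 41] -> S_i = 69 + -7*i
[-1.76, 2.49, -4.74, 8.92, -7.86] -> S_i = Random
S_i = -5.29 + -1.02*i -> [-5.29, -6.31, -7.33, -8.35, -9.37]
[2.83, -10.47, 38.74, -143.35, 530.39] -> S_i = 2.83*(-3.70)^i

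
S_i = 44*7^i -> [44, 308, 2156, 15092, 105644]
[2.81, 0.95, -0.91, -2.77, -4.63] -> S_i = 2.81 + -1.86*i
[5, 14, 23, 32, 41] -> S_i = 5 + 9*i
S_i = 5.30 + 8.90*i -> [5.3, 14.2, 23.1, 32.0, 40.9]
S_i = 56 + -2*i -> [56, 54, 52, 50, 48]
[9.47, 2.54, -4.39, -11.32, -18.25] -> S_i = 9.47 + -6.93*i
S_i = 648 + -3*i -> [648, 645, 642, 639, 636]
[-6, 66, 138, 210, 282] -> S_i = -6 + 72*i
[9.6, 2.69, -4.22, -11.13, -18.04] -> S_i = 9.60 + -6.91*i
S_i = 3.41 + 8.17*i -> [3.41, 11.58, 19.75, 27.92, 36.09]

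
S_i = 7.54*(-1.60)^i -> [7.54, -12.06, 19.3, -30.88, 49.41]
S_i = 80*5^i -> [80, 400, 2000, 10000, 50000]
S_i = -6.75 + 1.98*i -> [-6.75, -4.77, -2.79, -0.81, 1.17]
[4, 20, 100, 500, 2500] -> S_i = 4*5^i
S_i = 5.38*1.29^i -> [5.38, 6.94, 8.95, 11.55, 14.9]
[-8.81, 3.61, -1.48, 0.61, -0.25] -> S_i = -8.81*(-0.41)^i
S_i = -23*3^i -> [-23, -69, -207, -621, -1863]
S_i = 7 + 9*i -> [7, 16, 25, 34, 43]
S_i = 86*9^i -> [86, 774, 6966, 62694, 564246]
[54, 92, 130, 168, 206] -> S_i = 54 + 38*i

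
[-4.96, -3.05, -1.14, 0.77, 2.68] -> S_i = -4.96 + 1.91*i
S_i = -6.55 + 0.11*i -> [-6.55, -6.44, -6.33, -6.22, -6.11]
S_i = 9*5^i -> [9, 45, 225, 1125, 5625]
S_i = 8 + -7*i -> [8, 1, -6, -13, -20]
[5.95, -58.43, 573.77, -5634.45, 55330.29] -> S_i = 5.95*(-9.82)^i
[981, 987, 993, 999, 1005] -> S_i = 981 + 6*i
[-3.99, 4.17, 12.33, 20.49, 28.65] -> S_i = -3.99 + 8.16*i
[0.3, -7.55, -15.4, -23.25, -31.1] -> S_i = 0.30 + -7.85*i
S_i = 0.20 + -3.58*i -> [0.2, -3.38, -6.96, -10.54, -14.12]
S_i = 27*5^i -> [27, 135, 675, 3375, 16875]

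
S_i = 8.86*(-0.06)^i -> [8.86, -0.53, 0.03, -0.0, 0.0]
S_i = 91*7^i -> [91, 637, 4459, 31213, 218491]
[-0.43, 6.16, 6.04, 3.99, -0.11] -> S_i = Random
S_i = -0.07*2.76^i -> [-0.07, -0.19, -0.53, -1.47, -4.06]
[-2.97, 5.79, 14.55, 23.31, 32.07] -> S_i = -2.97 + 8.76*i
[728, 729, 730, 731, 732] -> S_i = 728 + 1*i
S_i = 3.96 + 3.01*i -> [3.96, 6.97, 9.98, 12.99, 16.0]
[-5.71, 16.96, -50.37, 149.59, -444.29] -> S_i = -5.71*(-2.97)^i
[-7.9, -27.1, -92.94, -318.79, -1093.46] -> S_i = -7.90*3.43^i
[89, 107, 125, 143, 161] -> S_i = 89 + 18*i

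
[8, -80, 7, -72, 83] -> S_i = Random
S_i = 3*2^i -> [3, 6, 12, 24, 48]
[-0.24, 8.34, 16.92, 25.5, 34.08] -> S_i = -0.24 + 8.58*i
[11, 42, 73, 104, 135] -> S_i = 11 + 31*i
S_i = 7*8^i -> [7, 56, 448, 3584, 28672]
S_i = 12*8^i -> [12, 96, 768, 6144, 49152]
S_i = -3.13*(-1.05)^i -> [-3.13, 3.29, -3.45, 3.62, -3.8]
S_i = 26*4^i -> [26, 104, 416, 1664, 6656]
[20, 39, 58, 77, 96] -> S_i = 20 + 19*i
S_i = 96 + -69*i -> [96, 27, -42, -111, -180]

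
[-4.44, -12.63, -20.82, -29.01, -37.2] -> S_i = -4.44 + -8.19*i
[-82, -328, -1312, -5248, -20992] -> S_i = -82*4^i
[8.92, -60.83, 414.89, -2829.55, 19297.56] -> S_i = 8.92*(-6.82)^i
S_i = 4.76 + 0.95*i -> [4.76, 5.71, 6.66, 7.61, 8.56]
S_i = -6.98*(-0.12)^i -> [-6.98, 0.84, -0.1, 0.01, -0.0]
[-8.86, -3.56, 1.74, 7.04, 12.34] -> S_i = -8.86 + 5.30*i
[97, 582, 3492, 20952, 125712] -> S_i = 97*6^i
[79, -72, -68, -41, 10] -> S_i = Random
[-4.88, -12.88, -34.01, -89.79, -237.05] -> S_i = -4.88*2.64^i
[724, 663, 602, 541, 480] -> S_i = 724 + -61*i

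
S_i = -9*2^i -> [-9, -18, -36, -72, -144]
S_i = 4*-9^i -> [4, -36, 324, -2916, 26244]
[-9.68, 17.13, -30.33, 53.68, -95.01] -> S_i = -9.68*(-1.77)^i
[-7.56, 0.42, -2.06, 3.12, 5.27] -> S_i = Random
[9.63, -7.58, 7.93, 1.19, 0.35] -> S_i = Random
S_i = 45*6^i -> [45, 270, 1620, 9720, 58320]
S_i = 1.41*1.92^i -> [1.41, 2.71, 5.2, 9.98, 19.16]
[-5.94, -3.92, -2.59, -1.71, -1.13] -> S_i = -5.94*0.66^i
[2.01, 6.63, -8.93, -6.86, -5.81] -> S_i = Random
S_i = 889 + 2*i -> [889, 891, 893, 895, 897]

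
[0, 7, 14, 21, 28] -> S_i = 0 + 7*i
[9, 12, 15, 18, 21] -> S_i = 9 + 3*i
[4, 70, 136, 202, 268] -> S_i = 4 + 66*i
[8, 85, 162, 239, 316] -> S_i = 8 + 77*i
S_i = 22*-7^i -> [22, -154, 1078, -7546, 52822]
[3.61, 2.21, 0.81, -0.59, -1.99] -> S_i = 3.61 + -1.40*i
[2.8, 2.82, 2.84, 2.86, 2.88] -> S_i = 2.80 + 0.02*i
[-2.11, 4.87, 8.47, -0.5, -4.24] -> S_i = Random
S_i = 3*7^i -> [3, 21, 147, 1029, 7203]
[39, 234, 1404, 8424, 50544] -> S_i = 39*6^i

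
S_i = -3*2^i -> [-3, -6, -12, -24, -48]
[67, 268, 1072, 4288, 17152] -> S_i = 67*4^i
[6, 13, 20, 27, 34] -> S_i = 6 + 7*i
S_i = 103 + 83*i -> [103, 186, 269, 352, 435]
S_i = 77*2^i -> [77, 154, 308, 616, 1232]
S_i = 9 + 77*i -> [9, 86, 163, 240, 317]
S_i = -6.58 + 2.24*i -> [-6.58, -4.34, -2.1, 0.14, 2.38]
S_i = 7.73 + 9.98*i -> [7.73, 17.71, 27.69, 37.67, 47.65]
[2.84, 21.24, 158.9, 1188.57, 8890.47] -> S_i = 2.84*7.48^i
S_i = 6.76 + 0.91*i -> [6.76, 7.67, 8.58, 9.49, 10.4]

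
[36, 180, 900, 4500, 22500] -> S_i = 36*5^i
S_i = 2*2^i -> [2, 4, 8, 16, 32]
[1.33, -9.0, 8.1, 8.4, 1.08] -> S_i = Random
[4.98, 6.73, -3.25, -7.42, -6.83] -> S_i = Random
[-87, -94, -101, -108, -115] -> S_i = -87 + -7*i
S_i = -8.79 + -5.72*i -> [-8.79, -14.51, -20.23, -25.95, -31.67]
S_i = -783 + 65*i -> [-783, -718, -653, -588, -523]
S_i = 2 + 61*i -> [2, 63, 124, 185, 246]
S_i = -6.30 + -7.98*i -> [-6.3, -14.28, -22.26, -30.24, -38.22]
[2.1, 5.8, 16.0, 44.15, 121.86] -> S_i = 2.10*2.76^i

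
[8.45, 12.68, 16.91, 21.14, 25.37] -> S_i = 8.45 + 4.23*i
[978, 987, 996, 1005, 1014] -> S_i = 978 + 9*i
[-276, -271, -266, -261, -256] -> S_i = -276 + 5*i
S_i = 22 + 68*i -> [22, 90, 158, 226, 294]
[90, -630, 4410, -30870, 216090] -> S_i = 90*-7^i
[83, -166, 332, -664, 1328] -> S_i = 83*-2^i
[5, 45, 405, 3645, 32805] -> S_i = 5*9^i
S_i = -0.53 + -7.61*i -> [-0.53, -8.14, -15.75, -23.36, -30.97]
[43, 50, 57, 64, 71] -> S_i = 43 + 7*i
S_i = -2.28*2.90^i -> [-2.28, -6.61, -19.17, -55.61, -161.26]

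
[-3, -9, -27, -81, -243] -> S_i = -3*3^i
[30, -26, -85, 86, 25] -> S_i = Random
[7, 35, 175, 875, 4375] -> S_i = 7*5^i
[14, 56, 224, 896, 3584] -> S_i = 14*4^i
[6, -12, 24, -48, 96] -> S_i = 6*-2^i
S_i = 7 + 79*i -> [7, 86, 165, 244, 323]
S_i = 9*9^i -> [9, 81, 729, 6561, 59049]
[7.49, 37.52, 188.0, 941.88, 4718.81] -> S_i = 7.49*5.01^i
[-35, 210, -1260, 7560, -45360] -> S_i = -35*-6^i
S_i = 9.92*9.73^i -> [9.92, 96.52, 939.16, 9137.98, 88912.54]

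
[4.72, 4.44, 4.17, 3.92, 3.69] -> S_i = 4.72*0.94^i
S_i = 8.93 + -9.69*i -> [8.93, -0.76, -10.45, -20.14, -29.83]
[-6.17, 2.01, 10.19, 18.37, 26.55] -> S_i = -6.17 + 8.18*i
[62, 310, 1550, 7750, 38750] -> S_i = 62*5^i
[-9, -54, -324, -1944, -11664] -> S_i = -9*6^i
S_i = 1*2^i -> [1, 2, 4, 8, 16]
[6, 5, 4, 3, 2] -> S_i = 6 + -1*i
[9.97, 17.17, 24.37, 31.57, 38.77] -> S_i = 9.97 + 7.20*i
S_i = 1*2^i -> [1, 2, 4, 8, 16]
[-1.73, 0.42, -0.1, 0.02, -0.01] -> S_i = -1.73*(-0.24)^i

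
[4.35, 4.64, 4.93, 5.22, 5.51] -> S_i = 4.35 + 0.29*i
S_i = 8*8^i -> [8, 64, 512, 4096, 32768]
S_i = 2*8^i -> [2, 16, 128, 1024, 8192]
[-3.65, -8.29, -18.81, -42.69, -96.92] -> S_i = -3.65*2.27^i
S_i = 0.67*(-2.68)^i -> [0.67, -1.8, 4.81, -12.9, 34.56]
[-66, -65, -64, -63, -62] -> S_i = -66 + 1*i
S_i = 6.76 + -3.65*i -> [6.76, 3.11, -0.54, -4.19, -7.84]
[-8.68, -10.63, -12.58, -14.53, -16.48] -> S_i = -8.68 + -1.95*i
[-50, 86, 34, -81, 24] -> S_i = Random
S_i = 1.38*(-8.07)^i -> [1.38, -11.14, 89.87, -725.27, 5852.93]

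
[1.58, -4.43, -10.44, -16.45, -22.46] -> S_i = 1.58 + -6.01*i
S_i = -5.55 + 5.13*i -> [-5.55, -0.42, 4.71, 9.84, 14.97]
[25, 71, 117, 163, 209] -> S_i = 25 + 46*i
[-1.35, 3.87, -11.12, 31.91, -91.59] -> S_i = -1.35*(-2.87)^i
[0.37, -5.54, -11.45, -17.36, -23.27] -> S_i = 0.37 + -5.91*i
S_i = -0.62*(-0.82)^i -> [-0.62, 0.51, -0.42, 0.34, -0.28]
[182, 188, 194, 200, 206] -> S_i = 182 + 6*i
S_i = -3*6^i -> [-3, -18, -108, -648, -3888]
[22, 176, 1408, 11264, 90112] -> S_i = 22*8^i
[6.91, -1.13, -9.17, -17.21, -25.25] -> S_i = 6.91 + -8.04*i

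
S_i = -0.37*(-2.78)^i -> [-0.37, 1.03, -2.86, 7.95, -22.1]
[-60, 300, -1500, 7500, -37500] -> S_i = -60*-5^i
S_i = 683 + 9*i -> [683, 692, 701, 710, 719]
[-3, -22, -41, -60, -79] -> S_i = -3 + -19*i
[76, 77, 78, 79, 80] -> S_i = 76 + 1*i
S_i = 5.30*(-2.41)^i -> [5.3, -12.77, 30.78, -74.19, 178.79]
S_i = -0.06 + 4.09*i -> [-0.06, 4.03, 8.12, 12.21, 16.3]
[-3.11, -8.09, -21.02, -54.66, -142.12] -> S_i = -3.11*2.60^i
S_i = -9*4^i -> [-9, -36, -144, -576, -2304]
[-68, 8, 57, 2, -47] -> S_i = Random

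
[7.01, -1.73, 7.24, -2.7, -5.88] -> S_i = Random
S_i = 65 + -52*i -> [65, 13, -39, -91, -143]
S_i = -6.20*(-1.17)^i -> [-6.2, 7.25, -8.49, 9.93, -11.62]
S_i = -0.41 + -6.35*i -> [-0.41, -6.76, -13.11, -19.46, -25.81]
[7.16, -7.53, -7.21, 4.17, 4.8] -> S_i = Random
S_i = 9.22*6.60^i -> [9.22, 60.85, 401.62, 2650.71, 17494.71]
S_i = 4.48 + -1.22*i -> [4.48, 3.26, 2.04, 0.82, -0.4]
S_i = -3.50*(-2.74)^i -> [-3.5, 9.59, -26.28, 72.0, -197.27]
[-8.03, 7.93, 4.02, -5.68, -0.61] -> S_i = Random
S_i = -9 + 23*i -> [-9, 14, 37, 60, 83]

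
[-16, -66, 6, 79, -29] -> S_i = Random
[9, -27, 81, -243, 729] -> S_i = 9*-3^i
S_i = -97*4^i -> [-97, -388, -1552, -6208, -24832]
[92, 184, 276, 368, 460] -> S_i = 92 + 92*i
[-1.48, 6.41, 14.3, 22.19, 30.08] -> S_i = -1.48 + 7.89*i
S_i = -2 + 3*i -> [-2, 1, 4, 7, 10]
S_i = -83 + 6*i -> [-83, -77, -71, -65, -59]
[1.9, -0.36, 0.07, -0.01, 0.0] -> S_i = 1.90*(-0.19)^i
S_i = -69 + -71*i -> [-69, -140, -211, -282, -353]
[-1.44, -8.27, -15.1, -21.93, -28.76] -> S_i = -1.44 + -6.83*i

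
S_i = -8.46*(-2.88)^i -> [-8.46, 24.36, -70.17, 202.09, -582.02]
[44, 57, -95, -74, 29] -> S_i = Random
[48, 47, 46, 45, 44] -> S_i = 48 + -1*i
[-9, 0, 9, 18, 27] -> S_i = -9 + 9*i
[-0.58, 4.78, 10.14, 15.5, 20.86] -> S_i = -0.58 + 5.36*i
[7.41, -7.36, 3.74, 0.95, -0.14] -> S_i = Random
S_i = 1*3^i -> [1, 3, 9, 27, 81]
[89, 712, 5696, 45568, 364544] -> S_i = 89*8^i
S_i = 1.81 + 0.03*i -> [1.81, 1.84, 1.87, 1.9, 1.93]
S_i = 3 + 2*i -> [3, 5, 7, 9, 11]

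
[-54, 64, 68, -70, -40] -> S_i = Random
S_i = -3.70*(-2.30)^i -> [-3.7, 8.51, -19.57, 45.02, -103.54]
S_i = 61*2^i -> [61, 122, 244, 488, 976]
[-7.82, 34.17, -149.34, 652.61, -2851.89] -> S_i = -7.82*(-4.37)^i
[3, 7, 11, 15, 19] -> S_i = 3 + 4*i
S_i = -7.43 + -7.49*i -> [-7.43, -14.92, -22.41, -29.9, -37.39]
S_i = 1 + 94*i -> [1, 95, 189, 283, 377]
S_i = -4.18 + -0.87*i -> [-4.18, -5.05, -5.92, -6.79, -7.66]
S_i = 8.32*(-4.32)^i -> [8.32, -35.94, 155.27, -670.77, 2897.73]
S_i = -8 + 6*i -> [-8, -2, 4, 10, 16]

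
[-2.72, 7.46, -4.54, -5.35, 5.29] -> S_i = Random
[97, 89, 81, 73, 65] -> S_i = 97 + -8*i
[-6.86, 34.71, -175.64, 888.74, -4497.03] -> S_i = -6.86*(-5.06)^i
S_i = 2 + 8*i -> [2, 10, 18, 26, 34]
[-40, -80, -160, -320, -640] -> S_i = -40*2^i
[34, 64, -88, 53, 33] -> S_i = Random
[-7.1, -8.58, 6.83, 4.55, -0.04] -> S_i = Random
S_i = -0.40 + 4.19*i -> [-0.4, 3.79, 7.98, 12.17, 16.36]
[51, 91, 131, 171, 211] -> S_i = 51 + 40*i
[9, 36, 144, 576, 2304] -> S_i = 9*4^i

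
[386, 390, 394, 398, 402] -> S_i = 386 + 4*i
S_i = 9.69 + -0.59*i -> [9.69, 9.1, 8.51, 7.92, 7.33]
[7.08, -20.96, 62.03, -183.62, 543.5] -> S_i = 7.08*(-2.96)^i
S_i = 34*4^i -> [34, 136, 544, 2176, 8704]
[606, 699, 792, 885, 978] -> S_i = 606 + 93*i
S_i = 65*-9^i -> [65, -585, 5265, -47385, 426465]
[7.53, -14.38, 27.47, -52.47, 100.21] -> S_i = 7.53*(-1.91)^i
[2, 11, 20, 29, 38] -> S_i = 2 + 9*i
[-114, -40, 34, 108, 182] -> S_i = -114 + 74*i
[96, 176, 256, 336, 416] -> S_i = 96 + 80*i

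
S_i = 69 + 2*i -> [69, 71, 73, 75, 77]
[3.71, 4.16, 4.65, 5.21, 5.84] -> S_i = 3.71*1.12^i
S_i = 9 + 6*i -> [9, 15, 21, 27, 33]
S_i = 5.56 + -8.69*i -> [5.56, -3.13, -11.82, -20.51, -29.2]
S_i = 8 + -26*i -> [8, -18, -44, -70, -96]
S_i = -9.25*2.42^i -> [-9.25, -22.38, -54.17, -131.1, -317.25]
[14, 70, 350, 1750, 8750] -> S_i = 14*5^i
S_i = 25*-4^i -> [25, -100, 400, -1600, 6400]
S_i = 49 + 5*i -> [49, 54, 59, 64, 69]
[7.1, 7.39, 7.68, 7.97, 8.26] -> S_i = 7.10 + 0.29*i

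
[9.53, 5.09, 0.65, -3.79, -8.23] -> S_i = 9.53 + -4.44*i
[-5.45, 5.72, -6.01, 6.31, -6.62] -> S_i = -5.45*(-1.05)^i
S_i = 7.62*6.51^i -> [7.62, 49.61, 322.94, 2102.32, 13686.08]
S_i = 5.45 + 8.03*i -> [5.45, 13.48, 21.51, 29.54, 37.57]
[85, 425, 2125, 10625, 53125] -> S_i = 85*5^i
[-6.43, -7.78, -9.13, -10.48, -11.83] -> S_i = -6.43 + -1.35*i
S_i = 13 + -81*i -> [13, -68, -149, -230, -311]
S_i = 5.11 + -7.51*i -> [5.11, -2.4, -9.91, -17.42, -24.93]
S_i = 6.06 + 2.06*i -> [6.06, 8.12, 10.18, 12.24, 14.3]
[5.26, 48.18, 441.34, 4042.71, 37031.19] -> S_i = 5.26*9.16^i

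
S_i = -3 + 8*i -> [-3, 5, 13, 21, 29]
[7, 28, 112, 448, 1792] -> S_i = 7*4^i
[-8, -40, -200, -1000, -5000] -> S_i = -8*5^i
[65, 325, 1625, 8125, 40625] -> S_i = 65*5^i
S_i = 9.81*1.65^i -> [9.81, 16.19, 26.71, 44.07, 72.71]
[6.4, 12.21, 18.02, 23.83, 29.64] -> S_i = 6.40 + 5.81*i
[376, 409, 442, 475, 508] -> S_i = 376 + 33*i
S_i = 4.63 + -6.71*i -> [4.63, -2.08, -8.79, -15.5, -22.21]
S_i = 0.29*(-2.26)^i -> [0.29, -0.66, 1.48, -3.35, 7.57]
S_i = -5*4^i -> [-5, -20, -80, -320, -1280]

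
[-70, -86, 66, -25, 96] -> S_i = Random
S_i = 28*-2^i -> [28, -56, 112, -224, 448]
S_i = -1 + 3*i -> [-1, 2, 5, 8, 11]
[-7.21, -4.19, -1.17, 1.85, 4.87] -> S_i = -7.21 + 3.02*i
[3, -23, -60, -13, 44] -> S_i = Random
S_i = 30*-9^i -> [30, -270, 2430, -21870, 196830]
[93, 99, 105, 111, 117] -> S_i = 93 + 6*i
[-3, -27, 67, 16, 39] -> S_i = Random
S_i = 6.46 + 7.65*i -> [6.46, 14.11, 21.76, 29.41, 37.06]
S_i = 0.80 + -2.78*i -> [0.8, -1.98, -4.76, -7.54, -10.32]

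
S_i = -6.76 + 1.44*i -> [-6.76, -5.32, -3.88, -2.44, -1.0]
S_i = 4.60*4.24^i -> [4.6, 19.5, 82.7, 350.64, 1486.69]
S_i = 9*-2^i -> [9, -18, 36, -72, 144]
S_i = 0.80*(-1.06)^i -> [0.8, -0.85, 0.9, -0.95, 1.01]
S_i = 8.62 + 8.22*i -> [8.62, 16.84, 25.06, 33.28, 41.5]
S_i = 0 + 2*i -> [0, 2, 4, 6, 8]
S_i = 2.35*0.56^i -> [2.35, 1.32, 0.74, 0.41, 0.23]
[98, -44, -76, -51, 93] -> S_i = Random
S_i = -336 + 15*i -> [-336, -321, -306, -291, -276]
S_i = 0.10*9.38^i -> [0.1, 0.94, 8.8, 82.53, 774.13]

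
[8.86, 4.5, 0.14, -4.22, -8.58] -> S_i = 8.86 + -4.36*i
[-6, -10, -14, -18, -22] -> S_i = -6 + -4*i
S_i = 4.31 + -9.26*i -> [4.31, -4.95, -14.21, -23.47, -32.73]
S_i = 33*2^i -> [33, 66, 132, 264, 528]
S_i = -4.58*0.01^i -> [-4.58, -0.05, -0.0, -0.0, -0.0]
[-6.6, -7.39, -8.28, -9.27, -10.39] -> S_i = -6.60*1.12^i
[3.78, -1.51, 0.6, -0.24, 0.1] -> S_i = 3.78*(-0.40)^i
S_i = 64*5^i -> [64, 320, 1600, 8000, 40000]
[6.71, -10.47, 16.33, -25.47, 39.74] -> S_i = 6.71*(-1.56)^i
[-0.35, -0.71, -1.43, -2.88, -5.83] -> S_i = -0.35*2.02^i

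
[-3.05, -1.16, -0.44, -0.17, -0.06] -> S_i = -3.05*0.38^i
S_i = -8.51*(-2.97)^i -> [-8.51, 25.27, -75.07, 222.95, -662.15]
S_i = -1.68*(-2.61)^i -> [-1.68, 4.38, -11.44, 29.87, -77.96]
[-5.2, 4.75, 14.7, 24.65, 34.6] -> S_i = -5.20 + 9.95*i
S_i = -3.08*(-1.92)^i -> [-3.08, 5.91, -11.35, 21.8, -41.86]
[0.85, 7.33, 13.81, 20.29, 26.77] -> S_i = 0.85 + 6.48*i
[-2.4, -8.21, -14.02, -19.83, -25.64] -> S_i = -2.40 + -5.81*i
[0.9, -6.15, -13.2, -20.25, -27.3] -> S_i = 0.90 + -7.05*i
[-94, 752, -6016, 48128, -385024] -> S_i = -94*-8^i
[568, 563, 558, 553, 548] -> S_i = 568 + -5*i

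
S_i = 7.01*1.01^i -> [7.01, 7.08, 7.15, 7.22, 7.29]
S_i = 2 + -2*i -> [2, 0, -2, -4, -6]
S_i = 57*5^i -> [57, 285, 1425, 7125, 35625]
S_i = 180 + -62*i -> [180, 118, 56, -6, -68]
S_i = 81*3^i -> [81, 243, 729, 2187, 6561]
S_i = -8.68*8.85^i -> [-8.68, -76.82, -679.84, -6016.58, -53246.71]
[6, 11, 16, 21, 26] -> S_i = 6 + 5*i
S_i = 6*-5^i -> [6, -30, 150, -750, 3750]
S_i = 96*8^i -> [96, 768, 6144, 49152, 393216]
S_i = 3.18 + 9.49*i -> [3.18, 12.67, 22.16, 31.65, 41.14]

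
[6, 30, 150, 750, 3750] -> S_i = 6*5^i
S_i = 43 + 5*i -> [43, 48, 53, 58, 63]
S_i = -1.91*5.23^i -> [-1.91, -9.99, -52.24, -273.24, -1429.03]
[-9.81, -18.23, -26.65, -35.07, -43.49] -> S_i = -9.81 + -8.42*i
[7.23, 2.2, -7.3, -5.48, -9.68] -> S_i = Random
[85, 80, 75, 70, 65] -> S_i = 85 + -5*i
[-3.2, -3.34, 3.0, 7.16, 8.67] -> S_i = Random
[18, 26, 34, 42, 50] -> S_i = 18 + 8*i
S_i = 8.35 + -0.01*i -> [8.35, 8.34, 8.33, 8.32, 8.31]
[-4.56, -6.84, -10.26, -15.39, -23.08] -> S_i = -4.56*1.50^i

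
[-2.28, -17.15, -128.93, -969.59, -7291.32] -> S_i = -2.28*7.52^i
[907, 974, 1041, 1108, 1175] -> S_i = 907 + 67*i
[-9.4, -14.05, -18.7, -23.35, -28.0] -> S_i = -9.40 + -4.65*i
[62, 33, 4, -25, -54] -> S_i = 62 + -29*i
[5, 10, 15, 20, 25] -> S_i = 5 + 5*i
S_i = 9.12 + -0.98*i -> [9.12, 8.14, 7.16, 6.18, 5.2]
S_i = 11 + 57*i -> [11, 68, 125, 182, 239]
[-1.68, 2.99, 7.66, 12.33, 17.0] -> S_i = -1.68 + 4.67*i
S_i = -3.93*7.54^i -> [-3.93, -29.63, -223.43, -1684.64, -12702.17]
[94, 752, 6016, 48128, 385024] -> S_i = 94*8^i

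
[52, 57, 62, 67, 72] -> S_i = 52 + 5*i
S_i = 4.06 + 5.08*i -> [4.06, 9.14, 14.22, 19.3, 24.38]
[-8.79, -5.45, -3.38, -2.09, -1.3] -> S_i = -8.79*0.62^i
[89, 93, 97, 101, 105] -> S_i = 89 + 4*i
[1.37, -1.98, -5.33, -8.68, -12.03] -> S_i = 1.37 + -3.35*i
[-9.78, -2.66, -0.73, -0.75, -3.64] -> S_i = Random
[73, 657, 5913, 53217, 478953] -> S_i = 73*9^i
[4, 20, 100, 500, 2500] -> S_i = 4*5^i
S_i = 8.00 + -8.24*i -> [8.0, -0.24, -8.48, -16.72, -24.96]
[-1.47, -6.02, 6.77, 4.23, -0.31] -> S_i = Random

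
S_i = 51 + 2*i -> [51, 53, 55, 57, 59]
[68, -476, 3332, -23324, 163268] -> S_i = 68*-7^i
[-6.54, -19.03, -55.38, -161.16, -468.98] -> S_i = -6.54*2.91^i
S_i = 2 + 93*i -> [2, 95, 188, 281, 374]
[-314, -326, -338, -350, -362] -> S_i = -314 + -12*i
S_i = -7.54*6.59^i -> [-7.54, -49.69, -327.45, -2157.88, -14220.44]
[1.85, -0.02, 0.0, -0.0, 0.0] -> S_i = 1.85*(-0.01)^i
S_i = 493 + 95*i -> [493, 588, 683, 778, 873]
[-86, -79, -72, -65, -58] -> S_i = -86 + 7*i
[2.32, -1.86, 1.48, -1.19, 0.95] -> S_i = 2.32*(-0.80)^i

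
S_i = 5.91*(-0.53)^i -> [5.91, -3.13, 1.66, -0.88, 0.47]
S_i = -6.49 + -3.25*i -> [-6.49, -9.74, -12.99, -16.24, -19.49]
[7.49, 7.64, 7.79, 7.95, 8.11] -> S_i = 7.49*1.02^i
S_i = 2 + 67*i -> [2, 69, 136, 203, 270]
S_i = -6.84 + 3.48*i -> [-6.84, -3.36, 0.12, 3.6, 7.08]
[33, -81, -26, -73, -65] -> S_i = Random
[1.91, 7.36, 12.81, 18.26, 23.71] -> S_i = 1.91 + 5.45*i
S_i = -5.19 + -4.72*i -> [-5.19, -9.91, -14.63, -19.35, -24.07]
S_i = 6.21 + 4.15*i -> [6.21, 10.36, 14.51, 18.66, 22.81]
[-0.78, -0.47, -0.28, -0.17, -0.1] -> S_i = -0.78*0.60^i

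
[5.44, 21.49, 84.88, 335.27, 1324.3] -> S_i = 5.44*3.95^i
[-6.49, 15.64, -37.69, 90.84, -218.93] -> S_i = -6.49*(-2.41)^i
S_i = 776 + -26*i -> [776, 750, 724, 698, 672]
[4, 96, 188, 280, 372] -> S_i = 4 + 92*i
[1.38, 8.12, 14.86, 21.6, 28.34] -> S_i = 1.38 + 6.74*i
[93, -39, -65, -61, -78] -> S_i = Random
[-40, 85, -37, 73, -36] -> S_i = Random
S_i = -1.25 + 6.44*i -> [-1.25, 5.19, 11.63, 18.07, 24.51]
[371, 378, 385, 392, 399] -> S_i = 371 + 7*i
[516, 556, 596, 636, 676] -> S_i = 516 + 40*i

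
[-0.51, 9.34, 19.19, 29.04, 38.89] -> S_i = -0.51 + 9.85*i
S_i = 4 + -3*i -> [4, 1, -2, -5, -8]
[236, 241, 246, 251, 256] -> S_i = 236 + 5*i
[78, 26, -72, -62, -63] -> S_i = Random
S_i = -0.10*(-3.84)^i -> [-0.1, 0.38, -1.47, 5.66, -21.74]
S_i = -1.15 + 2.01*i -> [-1.15, 0.86, 2.87, 4.88, 6.89]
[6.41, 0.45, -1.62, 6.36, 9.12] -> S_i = Random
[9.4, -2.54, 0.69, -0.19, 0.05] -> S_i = 9.40*(-0.27)^i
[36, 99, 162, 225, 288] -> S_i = 36 + 63*i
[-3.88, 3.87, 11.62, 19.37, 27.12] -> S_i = -3.88 + 7.75*i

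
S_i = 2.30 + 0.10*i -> [2.3, 2.4, 2.5, 2.6, 2.7]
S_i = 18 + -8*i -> [18, 10, 2, -6, -14]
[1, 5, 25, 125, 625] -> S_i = 1*5^i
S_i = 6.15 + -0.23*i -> [6.15, 5.92, 5.69, 5.46, 5.23]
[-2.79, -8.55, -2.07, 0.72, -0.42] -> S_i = Random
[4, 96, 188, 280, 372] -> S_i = 4 + 92*i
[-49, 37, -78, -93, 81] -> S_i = Random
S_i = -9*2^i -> [-9, -18, -36, -72, -144]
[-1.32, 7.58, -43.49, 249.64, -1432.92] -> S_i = -1.32*(-5.74)^i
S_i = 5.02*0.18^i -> [5.02, 0.9, 0.16, 0.03, 0.01]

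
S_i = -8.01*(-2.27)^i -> [-8.01, 18.18, -41.27, 93.69, -212.68]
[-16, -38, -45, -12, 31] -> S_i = Random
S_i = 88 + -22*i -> [88, 66, 44, 22, 0]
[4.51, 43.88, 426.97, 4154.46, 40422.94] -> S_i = 4.51*9.73^i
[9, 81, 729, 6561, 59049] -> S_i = 9*9^i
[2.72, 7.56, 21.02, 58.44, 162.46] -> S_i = 2.72*2.78^i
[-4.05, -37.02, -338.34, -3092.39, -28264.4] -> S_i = -4.05*9.14^i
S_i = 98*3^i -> [98, 294, 882, 2646, 7938]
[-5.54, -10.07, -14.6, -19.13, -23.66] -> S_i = -5.54 + -4.53*i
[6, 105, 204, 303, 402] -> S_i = 6 + 99*i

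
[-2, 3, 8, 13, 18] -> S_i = -2 + 5*i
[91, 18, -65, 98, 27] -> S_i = Random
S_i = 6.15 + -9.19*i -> [6.15, -3.04, -12.23, -21.42, -30.61]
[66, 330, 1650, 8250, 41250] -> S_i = 66*5^i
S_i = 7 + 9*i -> [7, 16, 25, 34, 43]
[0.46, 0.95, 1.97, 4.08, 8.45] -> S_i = 0.46*2.07^i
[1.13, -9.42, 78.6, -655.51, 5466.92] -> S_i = 1.13*(-8.34)^i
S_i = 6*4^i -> [6, 24, 96, 384, 1536]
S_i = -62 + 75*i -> [-62, 13, 88, 163, 238]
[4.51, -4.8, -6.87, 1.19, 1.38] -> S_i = Random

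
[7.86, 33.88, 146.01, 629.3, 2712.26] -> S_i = 7.86*4.31^i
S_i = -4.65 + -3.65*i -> [-4.65, -8.3, -11.95, -15.6, -19.25]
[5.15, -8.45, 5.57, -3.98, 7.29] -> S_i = Random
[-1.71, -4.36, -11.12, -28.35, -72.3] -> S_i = -1.71*2.55^i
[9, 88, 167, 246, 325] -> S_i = 9 + 79*i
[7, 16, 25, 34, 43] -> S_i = 7 + 9*i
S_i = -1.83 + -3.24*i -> [-1.83, -5.07, -8.31, -11.55, -14.79]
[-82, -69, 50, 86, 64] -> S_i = Random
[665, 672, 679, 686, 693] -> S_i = 665 + 7*i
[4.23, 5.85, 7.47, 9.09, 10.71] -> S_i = 4.23 + 1.62*i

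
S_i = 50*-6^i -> [50, -300, 1800, -10800, 64800]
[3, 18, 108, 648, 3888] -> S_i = 3*6^i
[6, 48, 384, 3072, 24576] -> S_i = 6*8^i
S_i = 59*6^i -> [59, 354, 2124, 12744, 76464]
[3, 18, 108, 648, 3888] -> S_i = 3*6^i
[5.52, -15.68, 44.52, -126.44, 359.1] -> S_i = 5.52*(-2.84)^i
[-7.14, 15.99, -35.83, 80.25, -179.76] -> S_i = -7.14*(-2.24)^i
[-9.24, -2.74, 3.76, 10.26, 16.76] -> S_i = -9.24 + 6.50*i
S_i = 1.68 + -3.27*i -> [1.68, -1.59, -4.86, -8.13, -11.4]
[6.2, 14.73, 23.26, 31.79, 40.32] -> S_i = 6.20 + 8.53*i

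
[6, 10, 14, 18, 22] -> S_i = 6 + 4*i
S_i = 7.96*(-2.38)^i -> [7.96, -18.94, 45.09, -107.31, 255.4]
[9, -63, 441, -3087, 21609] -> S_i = 9*-7^i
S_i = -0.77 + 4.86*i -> [-0.77, 4.09, 8.95, 13.81, 18.67]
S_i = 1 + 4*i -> [1, 5, 9, 13, 17]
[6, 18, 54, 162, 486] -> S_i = 6*3^i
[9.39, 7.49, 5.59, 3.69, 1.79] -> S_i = 9.39 + -1.90*i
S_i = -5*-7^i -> [-5, 35, -245, 1715, -12005]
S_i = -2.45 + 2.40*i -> [-2.45, -0.05, 2.35, 4.75, 7.15]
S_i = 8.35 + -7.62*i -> [8.35, 0.73, -6.89, -14.51, -22.13]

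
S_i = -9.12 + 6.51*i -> [-9.12, -2.61, 3.9, 10.41, 16.92]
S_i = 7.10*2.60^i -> [7.1, 18.46, 48.0, 124.79, 324.45]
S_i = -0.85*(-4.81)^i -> [-0.85, 4.09, -19.67, 94.59, -454.99]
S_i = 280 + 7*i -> [280, 287, 294, 301, 308]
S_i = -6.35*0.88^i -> [-6.35, -5.59, -4.92, -4.33, -3.81]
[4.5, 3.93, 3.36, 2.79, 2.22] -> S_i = 4.50 + -0.57*i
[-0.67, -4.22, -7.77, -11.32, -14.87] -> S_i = -0.67 + -3.55*i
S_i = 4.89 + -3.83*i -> [4.89, 1.06, -2.77, -6.6, -10.43]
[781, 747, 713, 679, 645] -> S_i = 781 + -34*i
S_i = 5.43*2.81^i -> [5.43, 15.26, 42.88, 120.48, 338.55]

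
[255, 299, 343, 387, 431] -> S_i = 255 + 44*i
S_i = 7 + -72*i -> [7, -65, -137, -209, -281]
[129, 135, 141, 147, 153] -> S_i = 129 + 6*i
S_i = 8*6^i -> [8, 48, 288, 1728, 10368]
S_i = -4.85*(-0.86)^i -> [-4.85, 4.17, -3.59, 3.08, -2.65]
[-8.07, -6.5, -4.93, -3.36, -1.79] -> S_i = -8.07 + 1.57*i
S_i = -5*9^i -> [-5, -45, -405, -3645, -32805]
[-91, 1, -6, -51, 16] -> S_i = Random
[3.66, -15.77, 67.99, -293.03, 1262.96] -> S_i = 3.66*(-4.31)^i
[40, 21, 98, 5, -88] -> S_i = Random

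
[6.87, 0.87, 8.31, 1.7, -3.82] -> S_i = Random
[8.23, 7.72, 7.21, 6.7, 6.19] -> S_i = 8.23 + -0.51*i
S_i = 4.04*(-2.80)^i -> [4.04, -11.31, 31.67, -88.69, 248.32]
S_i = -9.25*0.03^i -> [-9.25, -0.28, -0.01, -0.0, -0.0]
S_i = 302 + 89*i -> [302, 391, 480, 569, 658]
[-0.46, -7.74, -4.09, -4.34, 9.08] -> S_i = Random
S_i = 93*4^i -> [93, 372, 1488, 5952, 23808]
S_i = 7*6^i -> [7, 42, 252, 1512, 9072]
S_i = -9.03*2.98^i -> [-9.03, -26.91, -80.19, -238.97, -712.12]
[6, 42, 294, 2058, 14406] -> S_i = 6*7^i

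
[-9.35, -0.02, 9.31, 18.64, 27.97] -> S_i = -9.35 + 9.33*i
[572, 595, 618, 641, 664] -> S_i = 572 + 23*i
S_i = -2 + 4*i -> [-2, 2, 6, 10, 14]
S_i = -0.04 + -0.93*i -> [-0.04, -0.97, -1.9, -2.83, -3.76]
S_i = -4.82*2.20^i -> [-4.82, -10.6, -23.33, -51.32, -112.91]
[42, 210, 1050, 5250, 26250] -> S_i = 42*5^i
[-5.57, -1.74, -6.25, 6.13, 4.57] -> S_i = Random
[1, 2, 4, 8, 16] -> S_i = 1*2^i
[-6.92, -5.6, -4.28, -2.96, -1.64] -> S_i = -6.92 + 1.32*i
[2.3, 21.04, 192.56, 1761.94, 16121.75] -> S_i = 2.30*9.15^i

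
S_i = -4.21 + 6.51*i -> [-4.21, 2.3, 8.81, 15.32, 21.83]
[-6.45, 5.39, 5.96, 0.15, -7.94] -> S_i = Random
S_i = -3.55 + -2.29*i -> [-3.55, -5.84, -8.13, -10.42, -12.71]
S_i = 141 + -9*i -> [141, 132, 123, 114, 105]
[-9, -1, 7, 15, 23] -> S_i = -9 + 8*i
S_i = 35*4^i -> [35, 140, 560, 2240, 8960]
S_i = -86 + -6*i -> [-86, -92, -98, -104, -110]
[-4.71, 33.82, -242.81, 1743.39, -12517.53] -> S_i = -4.71*(-7.18)^i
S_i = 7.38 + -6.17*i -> [7.38, 1.21, -4.96, -11.13, -17.3]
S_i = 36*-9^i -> [36, -324, 2916, -26244, 236196]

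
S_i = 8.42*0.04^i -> [8.42, 0.34, 0.01, 0.0, 0.0]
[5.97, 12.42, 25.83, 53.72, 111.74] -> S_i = 5.97*2.08^i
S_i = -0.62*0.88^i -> [-0.62, -0.55, -0.48, -0.42, -0.37]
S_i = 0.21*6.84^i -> [0.21, 1.44, 9.82, 67.2, 459.67]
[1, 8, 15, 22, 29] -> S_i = 1 + 7*i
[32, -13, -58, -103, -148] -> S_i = 32 + -45*i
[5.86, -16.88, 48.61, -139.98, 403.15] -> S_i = 5.86*(-2.88)^i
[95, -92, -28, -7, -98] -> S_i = Random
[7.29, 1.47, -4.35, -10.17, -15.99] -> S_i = 7.29 + -5.82*i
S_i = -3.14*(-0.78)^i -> [-3.14, 2.45, -1.91, 1.49, -1.16]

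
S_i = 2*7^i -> [2, 14, 98, 686, 4802]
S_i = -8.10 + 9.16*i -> [-8.1, 1.06, 10.22, 19.38, 28.54]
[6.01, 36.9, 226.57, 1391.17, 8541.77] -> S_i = 6.01*6.14^i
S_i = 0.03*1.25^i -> [0.03, 0.04, 0.05, 0.06, 0.07]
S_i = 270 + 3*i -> [270, 273, 276, 279, 282]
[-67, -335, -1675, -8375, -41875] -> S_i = -67*5^i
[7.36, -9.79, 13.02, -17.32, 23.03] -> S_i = 7.36*(-1.33)^i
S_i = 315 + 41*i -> [315, 356, 397, 438, 479]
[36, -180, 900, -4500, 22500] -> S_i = 36*-5^i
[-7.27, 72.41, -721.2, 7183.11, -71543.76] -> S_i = -7.27*(-9.96)^i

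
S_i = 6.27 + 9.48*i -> [6.27, 15.75, 25.23, 34.71, 44.19]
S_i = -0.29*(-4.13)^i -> [-0.29, 1.2, -4.95, 20.43, -84.37]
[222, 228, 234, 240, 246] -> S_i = 222 + 6*i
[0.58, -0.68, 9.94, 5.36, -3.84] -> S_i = Random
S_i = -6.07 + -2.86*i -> [-6.07, -8.93, -11.79, -14.65, -17.51]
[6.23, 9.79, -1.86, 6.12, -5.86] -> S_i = Random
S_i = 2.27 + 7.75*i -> [2.27, 10.02, 17.77, 25.52, 33.27]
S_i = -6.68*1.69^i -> [-6.68, -11.29, -19.08, -32.24, -54.49]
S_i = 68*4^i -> [68, 272, 1088, 4352, 17408]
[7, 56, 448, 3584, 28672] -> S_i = 7*8^i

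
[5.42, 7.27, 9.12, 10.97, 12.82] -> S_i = 5.42 + 1.85*i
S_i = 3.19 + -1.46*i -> [3.19, 1.73, 0.27, -1.19, -2.65]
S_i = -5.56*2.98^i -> [-5.56, -16.57, -49.38, -147.14, -438.47]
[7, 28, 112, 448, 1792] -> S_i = 7*4^i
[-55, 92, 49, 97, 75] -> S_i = Random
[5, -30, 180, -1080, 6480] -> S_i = 5*-6^i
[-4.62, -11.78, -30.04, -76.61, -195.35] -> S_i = -4.62*2.55^i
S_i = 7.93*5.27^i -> [7.93, 41.79, 220.24, 1160.66, 6116.68]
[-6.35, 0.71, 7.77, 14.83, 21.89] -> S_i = -6.35 + 7.06*i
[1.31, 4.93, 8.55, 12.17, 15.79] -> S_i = 1.31 + 3.62*i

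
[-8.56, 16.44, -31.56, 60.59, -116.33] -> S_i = -8.56*(-1.92)^i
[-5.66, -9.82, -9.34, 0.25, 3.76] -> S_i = Random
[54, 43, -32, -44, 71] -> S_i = Random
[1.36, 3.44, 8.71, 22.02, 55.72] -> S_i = 1.36*2.53^i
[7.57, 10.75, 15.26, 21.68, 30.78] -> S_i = 7.57*1.42^i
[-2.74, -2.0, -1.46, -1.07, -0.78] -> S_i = -2.74*0.73^i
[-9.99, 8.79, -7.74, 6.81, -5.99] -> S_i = -9.99*(-0.88)^i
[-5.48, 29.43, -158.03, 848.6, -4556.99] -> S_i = -5.48*(-5.37)^i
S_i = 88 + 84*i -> [88, 172, 256, 340, 424]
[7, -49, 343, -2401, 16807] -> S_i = 7*-7^i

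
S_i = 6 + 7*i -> [6, 13, 20, 27, 34]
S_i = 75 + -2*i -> [75, 73, 71, 69, 67]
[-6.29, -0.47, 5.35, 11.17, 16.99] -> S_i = -6.29 + 5.82*i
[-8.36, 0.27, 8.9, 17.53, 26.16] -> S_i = -8.36 + 8.63*i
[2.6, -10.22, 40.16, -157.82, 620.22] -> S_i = 2.60*(-3.93)^i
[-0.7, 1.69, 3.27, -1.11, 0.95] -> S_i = Random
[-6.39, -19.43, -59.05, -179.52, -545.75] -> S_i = -6.39*3.04^i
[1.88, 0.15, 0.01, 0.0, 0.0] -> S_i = 1.88*0.08^i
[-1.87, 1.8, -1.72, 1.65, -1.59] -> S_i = -1.87*(-0.96)^i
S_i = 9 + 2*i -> [9, 11, 13, 15, 17]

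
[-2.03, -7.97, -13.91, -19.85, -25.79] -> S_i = -2.03 + -5.94*i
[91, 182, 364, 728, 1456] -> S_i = 91*2^i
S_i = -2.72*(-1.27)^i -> [-2.72, 3.45, -4.39, 5.57, -7.08]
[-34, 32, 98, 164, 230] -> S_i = -34 + 66*i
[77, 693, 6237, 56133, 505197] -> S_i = 77*9^i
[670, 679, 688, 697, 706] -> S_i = 670 + 9*i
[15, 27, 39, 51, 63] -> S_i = 15 + 12*i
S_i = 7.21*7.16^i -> [7.21, 51.62, 369.62, 2646.51, 18949.05]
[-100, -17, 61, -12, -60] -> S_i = Random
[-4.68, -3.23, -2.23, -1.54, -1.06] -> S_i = -4.68*0.69^i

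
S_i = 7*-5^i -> [7, -35, 175, -875, 4375]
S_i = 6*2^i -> [6, 12, 24, 48, 96]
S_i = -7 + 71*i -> [-7, 64, 135, 206, 277]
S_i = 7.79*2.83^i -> [7.79, 22.05, 62.39, 176.56, 499.67]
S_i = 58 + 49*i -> [58, 107, 156, 205, 254]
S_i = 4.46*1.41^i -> [4.46, 6.29, 8.87, 12.5, 17.63]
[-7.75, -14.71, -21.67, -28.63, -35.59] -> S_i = -7.75 + -6.96*i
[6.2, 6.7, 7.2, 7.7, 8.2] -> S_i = 6.20 + 0.50*i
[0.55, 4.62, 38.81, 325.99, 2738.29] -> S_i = 0.55*8.40^i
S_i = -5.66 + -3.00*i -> [-5.66, -8.66, -11.66, -14.66, -17.66]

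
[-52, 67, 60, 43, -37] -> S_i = Random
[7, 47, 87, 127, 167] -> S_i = 7 + 40*i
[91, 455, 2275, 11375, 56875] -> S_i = 91*5^i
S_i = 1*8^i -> [1, 8, 64, 512, 4096]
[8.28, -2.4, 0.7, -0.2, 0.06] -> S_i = 8.28*(-0.29)^i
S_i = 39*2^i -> [39, 78, 156, 312, 624]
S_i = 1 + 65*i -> [1, 66, 131, 196, 261]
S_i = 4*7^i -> [4, 28, 196, 1372, 9604]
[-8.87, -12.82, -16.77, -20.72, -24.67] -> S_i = -8.87 + -3.95*i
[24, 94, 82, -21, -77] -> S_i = Random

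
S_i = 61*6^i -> [61, 366, 2196, 13176, 79056]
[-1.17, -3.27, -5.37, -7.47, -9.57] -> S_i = -1.17 + -2.10*i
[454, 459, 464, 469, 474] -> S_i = 454 + 5*i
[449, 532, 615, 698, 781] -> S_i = 449 + 83*i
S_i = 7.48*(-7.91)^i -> [7.48, -59.17, 468.01, -3701.95, 29282.46]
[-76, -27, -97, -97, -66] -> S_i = Random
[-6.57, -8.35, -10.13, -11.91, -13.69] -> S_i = -6.57 + -1.78*i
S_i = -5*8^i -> [-5, -40, -320, -2560, -20480]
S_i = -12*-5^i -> [-12, 60, -300, 1500, -7500]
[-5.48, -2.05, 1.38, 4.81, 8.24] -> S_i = -5.48 + 3.43*i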